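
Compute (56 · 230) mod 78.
Reduce the factors first: 230 ≡ 74 (mod 78), so 56 · 230 ≡ 56 · 74 (mod 78). 56 · 74 = 4144. Dividing by 78: 4144 = 53·78 + 10. So (56 · 230) mod 78 = 10.

Final answer: 10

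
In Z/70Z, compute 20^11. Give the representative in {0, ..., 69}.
Use repeated squaring. Binary(11) = 1011. Walk through the bits of the exponent 11 left-to-right: at each bit after the leading one, square the running value, then multiply by 20 if the bit is 1 (always reducing mod 70):
  bit 1 = 1 (leading): start with 20.
  bit 2 = 0: square 20^2 = 400 ≡ 50 (mod 70).
  bit 3 = 1: square 50^2 = 2500 ≡ 50; bit is 1, so multiply 50·20 = 1000 ≡ 20 (mod 70).
  bit 4 = 1: square 20^2 = 400 ≡ 50; bit is 1, so multiply 50·20 = 1000 ≡ 20 (mod 70).
Final value: 20^11 ≡ 20 (mod 70).

Final answer: 20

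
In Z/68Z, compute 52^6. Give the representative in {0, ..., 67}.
52

Use repeated squaring. Binary(6) = 110. Walk through the bits of the exponent 6 left-to-right: at each bit after the leading one, square the running value, then multiply by 52 if the bit is 1 (always reducing mod 68):
  bit 1 = 1 (leading): start with 52.
  bit 2 = 1: square 52^2 = 2704 ≡ 52; bit is 1, so multiply 52·52 = 2704 ≡ 52 (mod 68).
  bit 3 = 0: square 52^2 = 2704 ≡ 52 (mod 68).
Final value: 52^6 ≡ 52 (mod 68).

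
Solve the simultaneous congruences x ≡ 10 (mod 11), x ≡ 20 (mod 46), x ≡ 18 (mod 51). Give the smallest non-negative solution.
x ≡ 22560 (mod 25806); the representative in [0, 25806) is 22560

The moduli 11, 46, 51 are pairwise coprime, so by the CRT there is a unique solution mod 11·46·51 = 25806.
Solve by successive substitution. Start with x ≡ 10 (mod 11).
  Combine with x ≡ 20 (mod 46): write x = 10 + 11·t and require 10 + 11·t ≡ 20 (mod 46), i.e. 11·t ≡ 20 − 10 ≡ 10 (mod 46). Since 11^(−1) ≡ 21 (mod 46), t ≡ 21·10 ≡ 26 (mod 46). So x ≡ 10 + 11·26 = 296 (mod 506).
  Combine with x ≡ 18 (mod 51): write x = 296 + 506·t and require 296 + 506·t ≡ 18 (mod 51), i.e. 506·t ≡ 18 − 296 ≡ 28 (mod 51). Since 506^(−1) ≡ 38 (mod 51) (506 ≡ 47 (mod 51)), t ≡ 38·28 ≡ 44 (mod 51). So x ≡ 296 + 506·44 = 22560 (mod 25806).
Unique solution in [0, 25806): x = 22560.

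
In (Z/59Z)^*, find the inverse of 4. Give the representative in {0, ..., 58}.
4^(−1) ≡ 15 (mod 59)

Apply the extended Euclidean algorithm to (59, 4), tracking rows (r, s, t) with s·59 + t·4 = r. Each division r_prev = q·r_cur + r_new produces the new row as (previous row) − q·(current row):
  row A: (59, 1, 0)   [1·59 + 0·4 = 59]
  row B: (4, 0, 1)   [0·59 + 1·4 = 4]
  59 = 14·4 + 3   → row C = row A − 14·row B = (3, 1, −14)   [check: 1·59 − 14·4 = 3]
  4 = 1·3 + 1   → row D = row B − 1·row C = (1, −1, 15)   [check: −1·59 + 15·4 = 1]
  3 = 3·1 + 0   → remainder 0, stop. gcd = 1 (last nonzero row D).
The gcd is 1, so 4 is invertible mod 59. The last nonzero row gives −1·59 + 15·4 = 1, so t = 15. So 4^(−1) ≡ 15 (mod 59). Verify: 4 · 15 = 60 ≡ 1 (mod 59). ✓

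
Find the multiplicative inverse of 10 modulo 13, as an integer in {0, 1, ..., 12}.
Apply the extended Euclidean algorithm to (13, 10), tracking rows (r, s, t) with s·13 + t·10 = r. Each division r_prev = q·r_cur + r_new produces the new row as (previous row) − q·(current row):
  row A: (13, 1, 0)   [1·13 + 0·10 = 13]
  row B: (10, 0, 1)   [0·13 + 1·10 = 10]
  13 = 1·10 + 3   → row C = row A − 1·row B = (3, 1, −1)   [check: 1·13 − 1·10 = 3]
  10 = 3·3 + 1   → row D = row B − 3·row C = (1, −3, 4)   [check: −3·13 + 4·10 = 1]
  3 = 3·1 + 0   → remainder 0, stop. gcd = 1 (last nonzero row D).
The gcd is 1, so 10 is invertible mod 13. The last nonzero row gives −3·13 + 4·10 = 1, so t = 4. So 10^(−1) ≡ 4 (mod 13). Verify: 10 · 4 = 40 ≡ 1 (mod 13). ✓

Final answer: 10^(−1) ≡ 4 (mod 13)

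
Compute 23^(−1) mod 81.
Apply the extended Euclidean algorithm to (81, 23), tracking rows (r, s, t) with s·81 + t·23 = r. Each division r_prev = q·r_cur + r_new produces the new row as (previous row) − q·(current row):
  row A: (81, 1, 0)   [1·81 + 0·23 = 81]
  row B: (23, 0, 1)   [0·81 + 1·23 = 23]
  81 = 3·23 + 12   → row C = row A − 3·row B = (12, 1, −3)   [check: 1·81 − 3·23 = 12]
  23 = 1·12 + 11   → row D = row B − 1·row C = (11, −1, 4)   [check: −1·81 + 4·23 = 11]
  12 = 1·11 + 1   → row E = row C − 1·row D = (1, 2, −7)   [check: 2·81 − 7·23 = 1]
  11 = 11·1 + 0   → remainder 0, stop. gcd = 1 (last nonzero row E).
The gcd is 1, so 23 is invertible mod 81. The last nonzero row gives 2·81 − 7·23 = 1, so t = −7. So 23^(−1) ≡ −7 ≡ 74 (mod 81). Verify: 23 · 74 = 1702 ≡ 1 (mod 81). ✓

Final answer: 23^(−1) ≡ 74 (mod 81)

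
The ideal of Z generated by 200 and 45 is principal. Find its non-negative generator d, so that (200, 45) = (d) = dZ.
In the PID Z, (a, b) is generated by gcd(a, b). Compute gcd(200, 45) with the extended Euclidean algorithm, tracking rows (r, s, t) with s·200 + t·45 = r:
  row A: (200, 1, 0)   [1·200 + 0·45 = 200]
  row B: (45, 0, 1)   [0·200 + 1·45 = 45]
  200 = 4·45 + 20   → row C = row A − 4·row B = (20, 1, −4)   [check: 1·200 − 4·45 = 20]
  45 = 2·20 + 5   → row D = row B − 2·row C = (5, −2, 9)   [check: −2·200 + 9·45 = 5]
  20 = 4·5 + 0   → remainder 0, stop. gcd = 5 (last nonzero row D).
So gcd(200, 45) = 5, with Bézout identity −2·200 + 9·45 = 5. Containment (⊇): the Bézout identity exhibits 5 as an element of (200, 45), giving (5) ⊆ (200, 45). Containment (⊆): since 5 | 200 and 5 | 45 (200 = 5·40, 45 = 5·9), every Z-linear combination of 200 and 45 is divisible by 5, so (200, 45) ⊆ (5). Therefore (200, 45) = (5), d = 5.

Final answer: (200, 45) = (5); d = 5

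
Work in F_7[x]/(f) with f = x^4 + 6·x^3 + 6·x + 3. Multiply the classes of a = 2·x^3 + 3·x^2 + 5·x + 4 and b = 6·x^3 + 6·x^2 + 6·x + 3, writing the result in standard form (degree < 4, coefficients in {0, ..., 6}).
a · b ≡ 3·x^3 + 6·x^2 + x (mod f(x))

Multiply as integer polynomials: a · b = 12·x^6 + 30·x^5 + 60·x^4 + 78·x^3 + 63·x^2 + 39·x + 12. Reducing coefficients mod 7: a · b ≡ 5·x^6 + 2·x^5 + 4·x^4 + x^3 + 4·x + 5. Now divide by f(x) = x^4 + 6·x^3 + 6·x + 3 in F_7[x], eliminating the leading term at each step:
  leading term 5·x^6: subtract (5·x^2)·f(x) = 5·x^6 + 2·x^5 + 2·x^3 + x^2, leaving 4·x^4 + 6·x^3 + 6·x^2 + 4·x + 5 (coefficients mod 7)
  leading term 4·x^4: subtract (4)·f(x) = 4·x^4 + 3·x^3 + 3·x + 5, leaving 3·x^3 + 6·x^2 + x (coefficients mod 7)
The degree is now < 4, so this is the remainder. Hence a · b ≡ 3·x^3 + 6·x^2 + x in F_7[x]/(f).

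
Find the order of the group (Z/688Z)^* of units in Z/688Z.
|(Z/688Z)^*| = 336

(Z/688Z)^* consists of the classes a with gcd(a, 688) = 1, so its order is φ(688). φ is multiplicative, with φ(p^e) = p^e − p^(e−1). Factorise 688 = 2^4 · 43. Then
  φ(688) = (2^4 − 2^3) · (43 − 1) = 8 · 42 = 336.
Thus |(Z/688Z)^*| = 336.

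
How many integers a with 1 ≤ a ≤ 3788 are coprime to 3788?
1892

The number of a ∈ {1, ..., 3788} with gcd(a, 3788) = 1 is by definition Euler's totient φ(3788). φ is multiplicative, with φ(p^e) = p^e − p^(e−1). Factorise 3788 = 2^2 · 947. Then
  φ(3788) = (2^2 − 2^1) · (947 − 1) = 2 · 946 = 1892.
So there are 1892 such integers.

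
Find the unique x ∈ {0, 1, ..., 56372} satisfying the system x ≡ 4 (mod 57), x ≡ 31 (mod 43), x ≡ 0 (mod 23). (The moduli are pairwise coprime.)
The moduli 57, 43, 23 are pairwise coprime, so by the CRT there is a unique solution mod 57·43·23 = 56373.
Solve by successive substitution. Start with x ≡ 4 (mod 57).
  Combine with x ≡ 31 (mod 43): write x = 4 + 57·t and require 4 + 57·t ≡ 31 (mod 43), i.e. 57·t ≡ 31 − 4 ≡ 27 (mod 43). Since 57^(−1) ≡ 40 (mod 43) (57 ≡ 14 (mod 43)), t ≡ 40·27 ≡ 5 (mod 43). So x ≡ 4 + 57·5 = 289 (mod 2451).
  Combine with x ≡ 0 (mod 23): write x = 289 + 2451·t and require 289 + 2451·t ≡ 0 (mod 23), i.e. 2451·t ≡ 0 − 289 ≡ 10 (mod 23). Since 2451^(−1) ≡ 16 (mod 23) (2451 ≡ 13 (mod 23)), t ≡ 16·10 ≡ 22 (mod 23). So x ≡ 289 + 2451·22 = 54211 (mod 56373).
Unique solution in [0, 56373): x = 54211.

Final answer: x ≡ 54211 (mod 56373); the representative in [0, 56373) is 54211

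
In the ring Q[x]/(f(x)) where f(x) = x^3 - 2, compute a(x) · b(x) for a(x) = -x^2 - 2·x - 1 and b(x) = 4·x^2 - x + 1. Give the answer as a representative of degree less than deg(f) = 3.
a · b ≡ -3·x^2 - 9·x - 15 (mod f(x))

First multiply in Q[x] without reducing: a · b = -4·x^4 - 7·x^3 - 3·x^2 - x - 1. Now divide by f(x) = x^3 - 2, eliminating the leading term at each step:
  leading term -4·x^4: subtract (-4·x)·f(x) = -4·x^4 + 8·x, leaving -7·x^3 - 3·x^2 - 9·x - 1
  leading term -7·x^3: subtract (-7)·f(x) = 14 - 7·x^3, leaving -3·x^2 - 9·x - 15
The degree is now < 3, so this is the remainder. Hence a · b ≡ -3·x^2 - 9·x - 15 in Q[x]/(f).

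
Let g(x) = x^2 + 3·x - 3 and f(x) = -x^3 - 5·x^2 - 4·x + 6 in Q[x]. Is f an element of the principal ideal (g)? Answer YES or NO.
NO

In Q[x] the ideal (g) consists of all multiples of g, so f ∈ (g) iff g | f, i.e. iff the remainder of f on division by g is 0. Divide f by g (g is monic, so eliminate the leading term of the running remainder at each step):
  leading term -x^3: subtract (-x)·g(x) = -x^3 - 3·x^2 + 3·x, leaving -2·x^2 - 7·x + 6
  leading term -2·x^2: subtract (-2)·g(x) = -2·x^2 - 6·x + 6, leaving -x
The remainder r(x) = -x ≠ 0 (and deg r < deg g), so g ∤ f, i.e. f ∉ (g).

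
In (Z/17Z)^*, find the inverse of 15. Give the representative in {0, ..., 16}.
Apply the extended Euclidean algorithm to (17, 15), tracking rows (r, s, t) with s·17 + t·15 = r. Each division r_prev = q·r_cur + r_new produces the new row as (previous row) − q·(current row):
  row A: (17, 1, 0)   [1·17 + 0·15 = 17]
  row B: (15, 0, 1)   [0·17 + 1·15 = 15]
  17 = 1·15 + 2   → row C = row A − 1·row B = (2, 1, −1)   [check: 1·17 − 1·15 = 2]
  15 = 7·2 + 1   → row D = row B − 7·row C = (1, −7, 8)   [check: −7·17 + 8·15 = 1]
  2 = 2·1 + 0   → remainder 0, stop. gcd = 1 (last nonzero row D).
The gcd is 1, so 15 is invertible mod 17. The last nonzero row gives −7·17 + 8·15 = 1, so t = 8. So 15^(−1) ≡ 8 (mod 17). Verify: 15 · 8 = 120 ≡ 1 (mod 17). ✓

Final answer: 15^(−1) ≡ 8 (mod 17)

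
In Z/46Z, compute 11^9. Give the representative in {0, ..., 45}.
19

Use repeated squaring. Binary(9) = 1001. Walk through the bits of the exponent 9 left-to-right: at each bit after the leading one, square the running value, then multiply by 11 if the bit is 1 (always reducing mod 46):
  bit 1 = 1 (leading): start with 11.
  bit 2 = 0: square 11^2 = 121 ≡ 29 (mod 46).
  bit 3 = 0: square 29^2 = 841 ≡ 13 (mod 46).
  bit 4 = 1: square 13^2 = 169 ≡ 31; bit is 1, so multiply 31·11 = 341 ≡ 19 (mod 46).
Final value: 11^9 ≡ 19 (mod 46).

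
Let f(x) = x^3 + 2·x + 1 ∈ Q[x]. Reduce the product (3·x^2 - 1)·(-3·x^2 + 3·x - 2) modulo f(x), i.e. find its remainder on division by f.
a · b ≡ 15·x^2 - 12·x - 7 (mod f(x))

First multiply in Q[x] without reducing: a · b = -9·x^4 + 9·x^3 - 3·x^2 - 3·x + 2. Now divide by f(x) = x^3 + 2·x + 1, eliminating the leading term at each step:
  leading term -9·x^4: subtract (-9·x)·f(x) = -9·x^4 - 18·x^2 - 9·x, leaving 9·x^3 + 15·x^2 + 6·x + 2
  leading term 9·x^3: subtract (9)·f(x) = 9·x^3 + 18·x + 9, leaving 15·x^2 - 12·x - 7
The degree is now < 3, so this is the remainder. Hence a · b ≡ 15·x^2 - 12·x - 7 in Q[x]/(f).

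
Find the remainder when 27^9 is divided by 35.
Use repeated squaring. Binary(9) = 1001. Walk through the bits of the exponent 9 left-to-right: at each bit after the leading one, square the running value, then multiply by 27 if the bit is 1 (always reducing mod 35):
  bit 1 = 1 (leading): start with 27.
  bit 2 = 0: square 27^2 = 729 ≡ 29 (mod 35).
  bit 3 = 0: square 29^2 = 841 ≡ 1 (mod 35).
  bit 4 = 1: square 1^2 = 1; bit is 1, so multiply 1·27 = 27 (mod 35).
Final value: 27^9 ≡ 27 (mod 35).

Final answer: 27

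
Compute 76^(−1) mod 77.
Apply the extended Euclidean algorithm to (77, 76), tracking rows (r, s, t) with s·77 + t·76 = r. Each division r_prev = q·r_cur + r_new produces the new row as (previous row) − q·(current row):
  row A: (77, 1, 0)   [1·77 + 0·76 = 77]
  row B: (76, 0, 1)   [0·77 + 1·76 = 76]
  77 = 1·76 + 1   → row C = row A − 1·row B = (1, 1, −1)   [check: 1·77 − 1·76 = 1]
  76 = 76·1 + 0   → remainder 0, stop. gcd = 1 (last nonzero row C).
The gcd is 1, so 76 is invertible mod 77. The last nonzero row gives 1·77 − 1·76 = 1, so t = −1. So 76^(−1) ≡ −1 ≡ 76 (mod 77). Verify: 76 · 76 = 5776 ≡ 1 (mod 77). ✓

Final answer: 76^(−1) ≡ 76 (mod 77)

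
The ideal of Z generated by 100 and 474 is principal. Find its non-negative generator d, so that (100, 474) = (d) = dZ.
(100, 474) = (2); d = 2

In the PID Z, (a, b) is generated by gcd(a, b). Compute gcd(474, 100) with the extended Euclidean algorithm, tracking rows (r, s, t) with s·474 + t·100 = r:
  row A: (474, 1, 0)   [1·474 + 0·100 = 474]
  row B: (100, 0, 1)   [0·474 + 1·100 = 100]
  474 = 4·100 + 74   → row C = row A − 4·row B = (74, 1, −4)   [check: 1·474 − 4·100 = 74]
  100 = 1·74 + 26   → row D = row B − 1·row C = (26, −1, 5)   [check: −1·474 + 5·100 = 26]
  74 = 2·26 + 22   → row E = row C − 2·row D = (22, 3, −14)   [check: 3·474 − 14·100 = 22]
  26 = 1·22 + 4   → row F = row D − 1·row E = (4, −4, 19)   [check: −4·474 + 19·100 = 4]
  22 = 5·4 + 2   → row G = row E − 5·row F = (2, 23, −109)   [check: 23·474 − 109·100 = 2]
  4 = 2·2 + 0   → remainder 0, stop. gcd = 2 (last nonzero row G).
So gcd(100, 474) = 2, with Bézout identity 23·474 − 109·100 = 2. Containment (⊇): the Bézout identity exhibits 2 as an element of (100, 474), giving (2) ⊆ (100, 474). Containment (⊆): since 2 | 100 and 2 | 474 (100 = 2·50, 474 = 2·237), every Z-linear combination of 100 and 474 is divisible by 2, so (100, 474) ⊆ (2). Therefore (100, 474) = (2), d = 2.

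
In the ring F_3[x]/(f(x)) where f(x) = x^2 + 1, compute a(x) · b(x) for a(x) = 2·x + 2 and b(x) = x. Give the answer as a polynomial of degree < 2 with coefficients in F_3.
Multiply as integer polynomials: a · b = 2·x^2 + 2·x. Reducing coefficients mod 3: a · b ≡ 2·x^2 + 2·x. Now divide by f(x) = x^2 + 1 in F_3[x], eliminating the leading term at each step:
  leading term 2·x^2: subtract (2)·f(x) = 2·x^2 + 2, leaving 2·x + 1 (coefficients mod 3)
The degree is now < 2, so this is the remainder. Hence a · b ≡ 2·x + 1 in F_3[x]/(f).

Final answer: a · b ≡ 2·x + 1 (mod f(x))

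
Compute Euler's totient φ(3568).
φ is multiplicative, with φ(p^e) = p^e − p^(e−1). Factorise 3568 = 2^4 · 223. Then
  φ(3568) = (2^4 − 2^3) · (223 − 1) = 8 · 222 = 1776.

Final answer: φ(3568) = 1776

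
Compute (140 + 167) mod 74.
11

Reduce the summands first: 140 ≡ 66, 167 ≡ 19 (mod 74), so 140 + 167 ≡ 66 + 19 (mod 74). 66 + 19 = 85; 85 = 1·74 + 11, so (140 + 167) mod 74 = 11.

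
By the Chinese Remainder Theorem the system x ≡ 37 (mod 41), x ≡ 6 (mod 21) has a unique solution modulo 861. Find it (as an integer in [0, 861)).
The moduli 41, 21 are pairwise coprime, so by the CRT there is a unique solution mod 41·21 = 861.
Solve by successive substitution. Start with x ≡ 37 (mod 41).
  Combine with x ≡ 6 (mod 21): write x = 37 + 41·t and require 37 + 41·t ≡ 6 (mod 21), i.e. 41·t ≡ 6 − 37 ≡ 11 (mod 21). Since 41^(−1) ≡ 20 (mod 21) (41 ≡ 20 (mod 21)), t ≡ 20·11 ≡ 10 (mod 21). So x ≡ 37 + 41·10 = 447 (mod 861).
Unique solution in [0, 861): x = 447.

Final answer: x ≡ 447 (mod 861); the representative in [0, 861) is 447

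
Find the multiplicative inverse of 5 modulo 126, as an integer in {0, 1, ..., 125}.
Apply the extended Euclidean algorithm to (126, 5), tracking rows (r, s, t) with s·126 + t·5 = r. Each division r_prev = q·r_cur + r_new produces the new row as (previous row) − q·(current row):
  row A: (126, 1, 0)   [1·126 + 0·5 = 126]
  row B: (5, 0, 1)   [0·126 + 1·5 = 5]
  126 = 25·5 + 1   → row C = row A − 25·row B = (1, 1, −25)   [check: 1·126 − 25·5 = 1]
  5 = 5·1 + 0   → remainder 0, stop. gcd = 1 (last nonzero row C).
The gcd is 1, so 5 is invertible mod 126. The last nonzero row gives 1·126 − 25·5 = 1, so t = −25. So 5^(−1) ≡ −25 ≡ 101 (mod 126). Verify: 5 · 101 = 505 ≡ 1 (mod 126). ✓

Final answer: 5^(−1) ≡ 101 (mod 126)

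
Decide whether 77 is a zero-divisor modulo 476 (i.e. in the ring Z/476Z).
gcd(77, 476) = 7 > 1, so 77 is not a unit in Z/476Z. In Z/nZ every nonzero non-unit is a zero-divisor: explicitly, take b = 476/gcd = 68 ≠ 0 (mod 476); then 77·68 = 5236 = 11·476, i.e. 77·68 ≡ 0 (mod 476). So 77 is a zero-divisor.

Final answer: YES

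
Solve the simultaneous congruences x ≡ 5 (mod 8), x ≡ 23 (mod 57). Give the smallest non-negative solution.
x ≡ 365 (mod 456); the representative in [0, 456) is 365

The moduli 8, 57 are pairwise coprime, so by the CRT there is a unique solution mod 8·57 = 456.
Solve by successive substitution. Start with x ≡ 5 (mod 8).
  Combine with x ≡ 23 (mod 57): write x = 5 + 8·t and require 5 + 8·t ≡ 23 (mod 57), i.e. 8·t ≡ 23 − 5 ≡ 18 (mod 57). Since 8^(−1) ≡ 50 (mod 57), t ≡ 50·18 ≡ 45 (mod 57). So x ≡ 5 + 8·45 = 365 (mod 456).
Unique solution in [0, 456): x = 365.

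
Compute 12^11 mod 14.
10

Use repeated squaring. Binary(11) = 1011. Walk through the bits of the exponent 11 left-to-right: at each bit after the leading one, square the running value, then multiply by 12 if the bit is 1 (always reducing mod 14):
  bit 1 = 1 (leading): start with 12.
  bit 2 = 0: square 12^2 = 144 ≡ 4 (mod 14).
  bit 3 = 1: square 4^2 = 16 ≡ 2; bit is 1, so multiply 2·12 = 24 ≡ 10 (mod 14).
  bit 4 = 1: square 10^2 = 100 ≡ 2; bit is 1, so multiply 2·12 = 24 ≡ 10 (mod 14).
Final value: 12^11 ≡ 10 (mod 14).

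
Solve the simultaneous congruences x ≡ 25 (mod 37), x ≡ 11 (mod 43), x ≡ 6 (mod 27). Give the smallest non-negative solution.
The moduli 37, 43, 27 are pairwise coprime, so by the CRT there is a unique solution mod 37·43·27 = 42957.
Solve by successive substitution. Start with x ≡ 25 (mod 37).
  Combine with x ≡ 11 (mod 43): write x = 25 + 37·t and require 25 + 37·t ≡ 11 (mod 43), i.e. 37·t ≡ 11 − 25 ≡ 29 (mod 43). Since 37^(−1) ≡ 7 (mod 43), t ≡ 7·29 ≡ 31 (mod 43). So x ≡ 25 + 37·31 = 1172 (mod 1591).
  Combine with x ≡ 6 (mod 27): write x = 1172 + 1591·t and require 1172 + 1591·t ≡ 6 (mod 27), i.e. 1591·t ≡ 6 − 1172 ≡ 22 (mod 27). Since 1591^(−1) ≡ 13 (mod 27) (1591 ≡ 25 (mod 27)), t ≡ 13·22 ≡ 16 (mod 27). So x ≡ 1172 + 1591·16 = 26628 (mod 42957).
Unique solution in [0, 42957): x = 26628.

Final answer: x ≡ 26628 (mod 42957); the representative in [0, 42957) is 26628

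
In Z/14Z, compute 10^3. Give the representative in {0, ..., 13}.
Use repeated squaring. Binary(3) = 11. Walk through the bits of the exponent 3 left-to-right: at each bit after the leading one, square the running value, then multiply by 10 if the bit is 1 (always reducing mod 14):
  bit 1 = 1 (leading): start with 10.
  bit 2 = 1: square 10^2 = 100 ≡ 2; bit is 1, so multiply 2·10 = 20 ≡ 6 (mod 14).
Final value: 10^3 ≡ 6 (mod 14).

Final answer: 6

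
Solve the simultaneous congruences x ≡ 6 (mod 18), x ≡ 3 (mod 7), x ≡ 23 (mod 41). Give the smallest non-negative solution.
The moduli 18, 7, 41 are pairwise coprime, so by the CRT there is a unique solution mod 18·7·41 = 5166.
Solve by successive substitution. Start with x ≡ 6 (mod 18).
  Combine with x ≡ 3 (mod 7): write x = 6 + 18·t and require 6 + 18·t ≡ 3 (mod 7), i.e. 18·t ≡ 3 − 6 ≡ 4 (mod 7). Since 18^(−1) ≡ 2 (mod 7) (18 ≡ 4 (mod 7)), t ≡ 2·4 ≡ 1 (mod 7). So x ≡ 6 + 18·1 = 24 (mod 126).
  Combine with x ≡ 23 (mod 41): write x = 24 + 126·t and require 24 + 126·t ≡ 23 (mod 41), i.e. 126·t ≡ 23 − 24 ≡ 40 (mod 41). Since 126^(−1) ≡ 14 (mod 41) (126 ≡ 3 (mod 41)), t ≡ 14·40 ≡ 27 (mod 41). So x ≡ 24 + 126·27 = 3426 (mod 5166).
Unique solution in [0, 5166): x = 3426.

Final answer: x ≡ 3426 (mod 5166); the representative in [0, 5166) is 3426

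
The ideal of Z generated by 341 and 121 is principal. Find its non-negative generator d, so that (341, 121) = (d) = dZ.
In the PID Z, (a, b) is generated by gcd(a, b). Compute gcd(341, 121) with the extended Euclidean algorithm, tracking rows (r, s, t) with s·341 + t·121 = r:
  row A: (341, 1, 0)   [1·341 + 0·121 = 341]
  row B: (121, 0, 1)   [0·341 + 1·121 = 121]
  341 = 2·121 + 99   → row C = row A − 2·row B = (99, 1, −2)   [check: 1·341 − 2·121 = 99]
  121 = 1·99 + 22   → row D = row B − 1·row C = (22, −1, 3)   [check: −1·341 + 3·121 = 22]
  99 = 4·22 + 11   → row E = row C − 4·row D = (11, 5, −14)   [check: 5·341 − 14·121 = 11]
  22 = 2·11 + 0   → remainder 0, stop. gcd = 11 (last nonzero row E).
So gcd(341, 121) = 11, with Bézout identity 5·341 − 14·121 = 11. Containment (⊇): the Bézout identity exhibits 11 as an element of (341, 121), giving (11) ⊆ (341, 121). Containment (⊆): since 11 | 341 and 11 | 121 (341 = 11·31, 121 = 11·11), every Z-linear combination of 341 and 121 is divisible by 11, so (341, 121) ⊆ (11). Therefore (341, 121) = (11), d = 11.

Final answer: (341, 121) = (11); d = 11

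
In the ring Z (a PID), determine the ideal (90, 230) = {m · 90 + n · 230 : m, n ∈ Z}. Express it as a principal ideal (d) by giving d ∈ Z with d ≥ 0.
In the PID Z, (a, b) is generated by gcd(a, b). Compute gcd(230, 90) with the extended Euclidean algorithm, tracking rows (r, s, t) with s·230 + t·90 = r:
  row A: (230, 1, 0)   [1·230 + 0·90 = 230]
  row B: (90, 0, 1)   [0·230 + 1·90 = 90]
  230 = 2·90 + 50   → row C = row A − 2·row B = (50, 1, −2)   [check: 1·230 − 2·90 = 50]
  90 = 1·50 + 40   → row D = row B − 1·row C = (40, −1, 3)   [check: −1·230 + 3·90 = 40]
  50 = 1·40 + 10   → row E = row C − 1·row D = (10, 2, −5)   [check: 2·230 − 5·90 = 10]
  40 = 4·10 + 0   → remainder 0, stop. gcd = 10 (last nonzero row E).
So gcd(90, 230) = 10, with Bézout identity 2·230 − 5·90 = 10. Containment (⊇): the Bézout identity exhibits 10 as an element of (90, 230), giving (10) ⊆ (90, 230). Containment (⊆): since 10 | 90 and 10 | 230 (90 = 10·9, 230 = 10·23), every Z-linear combination of 90 and 230 is divisible by 10, so (90, 230) ⊆ (10). Therefore (90, 230) = (10), d = 10.

Final answer: (90, 230) = (10); d = 10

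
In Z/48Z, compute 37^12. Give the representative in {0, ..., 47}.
Use repeated squaring. Binary(12) = 1100. Walk through the bits of the exponent 12 left-to-right: at each bit after the leading one, square the running value, then multiply by 37 if the bit is 1 (always reducing mod 48):
  bit 1 = 1 (leading): start with 37.
  bit 2 = 1: square 37^2 = 1369 ≡ 25; bit is 1, so multiply 25·37 = 925 ≡ 13 (mod 48).
  bit 3 = 0: square 13^2 = 169 ≡ 25 (mod 48).
  bit 4 = 0: square 25^2 = 625 ≡ 1 (mod 48).
Final value: 37^12 ≡ 1 (mod 48).

Final answer: 1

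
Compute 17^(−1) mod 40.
17^(−1) ≡ 33 (mod 40)

Apply the extended Euclidean algorithm to (40, 17), tracking rows (r, s, t) with s·40 + t·17 = r. Each division r_prev = q·r_cur + r_new produces the new row as (previous row) − q·(current row):
  row A: (40, 1, 0)   [1·40 + 0·17 = 40]
  row B: (17, 0, 1)   [0·40 + 1·17 = 17]
  40 = 2·17 + 6   → row C = row A − 2·row B = (6, 1, −2)   [check: 1·40 − 2·17 = 6]
  17 = 2·6 + 5   → row D = row B − 2·row C = (5, −2, 5)   [check: −2·40 + 5·17 = 5]
  6 = 1·5 + 1   → row E = row C − 1·row D = (1, 3, −7)   [check: 3·40 − 7·17 = 1]
  5 = 5·1 + 0   → remainder 0, stop. gcd = 1 (last nonzero row E).
The gcd is 1, so 17 is invertible mod 40. The last nonzero row gives 3·40 − 7·17 = 1, so t = −7. So 17^(−1) ≡ −7 ≡ 33 (mod 40). Verify: 17 · 33 = 561 ≡ 1 (mod 40). ✓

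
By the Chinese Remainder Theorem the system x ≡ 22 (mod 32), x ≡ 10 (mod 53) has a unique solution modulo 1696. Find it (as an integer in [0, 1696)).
The moduli 32, 53 are pairwise coprime, so by the CRT there is a unique solution mod 32·53 = 1696.
Solve by successive substitution. Start with x ≡ 22 (mod 32).
  Combine with x ≡ 10 (mod 53): write x = 22 + 32·t and require 22 + 32·t ≡ 10 (mod 53), i.e. 32·t ≡ 10 − 22 ≡ 41 (mod 53). Since 32^(−1) ≡ 5 (mod 53), t ≡ 5·41 ≡ 46 (mod 53). So x ≡ 22 + 32·46 = 1494 (mod 1696).
Unique solution in [0, 1696): x = 1494.

Final answer: x ≡ 1494 (mod 1696); the representative in [0, 1696) is 1494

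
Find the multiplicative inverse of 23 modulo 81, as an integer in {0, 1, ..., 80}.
23^(−1) ≡ 74 (mod 81)

Apply the extended Euclidean algorithm to (81, 23), tracking rows (r, s, t) with s·81 + t·23 = r. Each division r_prev = q·r_cur + r_new produces the new row as (previous row) − q·(current row):
  row A: (81, 1, 0)   [1·81 + 0·23 = 81]
  row B: (23, 0, 1)   [0·81 + 1·23 = 23]
  81 = 3·23 + 12   → row C = row A − 3·row B = (12, 1, −3)   [check: 1·81 − 3·23 = 12]
  23 = 1·12 + 11   → row D = row B − 1·row C = (11, −1, 4)   [check: −1·81 + 4·23 = 11]
  12 = 1·11 + 1   → row E = row C − 1·row D = (1, 2, −7)   [check: 2·81 − 7·23 = 1]
  11 = 11·1 + 0   → remainder 0, stop. gcd = 1 (last nonzero row E).
The gcd is 1, so 23 is invertible mod 81. The last nonzero row gives 2·81 − 7·23 = 1, so t = −7. So 23^(−1) ≡ −7 ≡ 74 (mod 81). Verify: 23 · 74 = 1702 ≡ 1 (mod 81). ✓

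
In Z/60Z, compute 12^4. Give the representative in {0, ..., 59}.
36

Use repeated squaring. Binary(4) = 100. Walk through the bits of the exponent 4 left-to-right: at each bit after the leading one, square the running value, then multiply by 12 if the bit is 1 (always reducing mod 60):
  bit 1 = 1 (leading): start with 12.
  bit 2 = 0: square 12^2 = 144 ≡ 24 (mod 60).
  bit 3 = 0: square 24^2 = 576 ≡ 36 (mod 60).
Final value: 12^4 ≡ 36 (mod 60).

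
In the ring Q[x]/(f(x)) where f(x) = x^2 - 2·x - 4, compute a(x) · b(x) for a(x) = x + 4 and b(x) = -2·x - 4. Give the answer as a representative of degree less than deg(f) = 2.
First multiply in Q[x] without reducing: a · b = -2·x^2 - 12·x - 16. Now divide by f(x) = x^2 - 2·x - 4, eliminating the leading term at each step:
  leading term -2·x^2: subtract (-2)·f(x) = -2·x^2 + 4·x + 8, leaving -16·x - 24
The degree is now < 2, so this is the remainder. Hence a · b ≡ -16·x - 24 in Q[x]/(f).

Final answer: a · b ≡ -16·x - 24 (mod f(x))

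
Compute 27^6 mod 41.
9

Use repeated squaring. Binary(6) = 110. Walk through the bits of the exponent 6 left-to-right: at each bit after the leading one, square the running value, then multiply by 27 if the bit is 1 (always reducing mod 41):
  bit 1 = 1 (leading): start with 27.
  bit 2 = 1: square 27^2 = 729 ≡ 32; bit is 1, so multiply 32·27 = 864 ≡ 3 (mod 41).
  bit 3 = 0: square 3^2 = 9 (mod 41).
Final value: 27^6 ≡ 9 (mod 41).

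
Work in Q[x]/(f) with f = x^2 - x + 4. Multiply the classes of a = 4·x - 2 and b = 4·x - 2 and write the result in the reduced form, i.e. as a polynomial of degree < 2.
First multiply in Q[x] without reducing: a · b = 16·x^2 - 16·x + 4. Now divide by f(x) = x^2 - x + 4, eliminating the leading term at each step:
  leading term 16·x^2: subtract (16)·f(x) = 16·x^2 - 16·x + 64, leaving -60
The degree is now < 2, so this is the remainder. Hence a · b ≡ -60 in Q[x]/(f).

Final answer: a · b ≡ -60 (mod f(x))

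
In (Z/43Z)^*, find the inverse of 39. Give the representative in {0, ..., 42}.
39^(−1) ≡ 32 (mod 43)

Apply the extended Euclidean algorithm to (43, 39), tracking rows (r, s, t) with s·43 + t·39 = r. Each division r_prev = q·r_cur + r_new produces the new row as (previous row) − q·(current row):
  row A: (43, 1, 0)   [1·43 + 0·39 = 43]
  row B: (39, 0, 1)   [0·43 + 1·39 = 39]
  43 = 1·39 + 4   → row C = row A − 1·row B = (4, 1, −1)   [check: 1·43 − 1·39 = 4]
  39 = 9·4 + 3   → row D = row B − 9·row C = (3, −9, 10)   [check: −9·43 + 10·39 = 3]
  4 = 1·3 + 1   → row E = row C − 1·row D = (1, 10, −11)   [check: 10·43 − 11·39 = 1]
  3 = 3·1 + 0   → remainder 0, stop. gcd = 1 (last nonzero row E).
The gcd is 1, so 39 is invertible mod 43. The last nonzero row gives 10·43 − 11·39 = 1, so t = −11. So 39^(−1) ≡ −11 ≡ 32 (mod 43). Verify: 39 · 32 = 1248 ≡ 1 (mod 43). ✓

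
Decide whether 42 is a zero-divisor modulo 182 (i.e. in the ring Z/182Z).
gcd(42, 182) = 14 > 1, so 42 is not a unit in Z/182Z. In Z/nZ every nonzero non-unit is a zero-divisor: explicitly, take b = 182/gcd = 13 ≠ 0 (mod 182); then 42·13 = 546 = 3·182, i.e. 42·13 ≡ 0 (mod 182). So 42 is a zero-divisor.

Final answer: YES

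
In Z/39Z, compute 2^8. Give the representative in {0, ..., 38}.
Use repeated squaring. Binary(8) = 1000. Walk through the bits of the exponent 8 left-to-right: at each bit after the leading one, square the running value, then multiply by 2 if the bit is 1 (always reducing mod 39):
  bit 1 = 1 (leading): start with 2.
  bit 2 = 0: square 2^2 = 4 (mod 39).
  bit 3 = 0: square 4^2 = 16 (mod 39).
  bit 4 = 0: square 16^2 = 256 ≡ 22 (mod 39).
Final value: 2^8 ≡ 22 (mod 39).

Final answer: 22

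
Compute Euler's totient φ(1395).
φ is multiplicative, with φ(p^e) = p^e − p^(e−1). Factorise 1395 = 3^2 · 5 · 31. Then
  φ(1395) = (3^2 − 3^1) · (5 − 1) · (31 − 1) = 6 · 4 · 30 = 720.

Final answer: φ(1395) = 720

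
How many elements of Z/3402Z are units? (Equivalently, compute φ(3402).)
Z/3402Z has φ(3402) = 972 units

An element a ∈ Z/3402Z is a unit iff gcd(a, 3402) = 1, so the number of units is φ(3402). φ is multiplicative, with φ(p^e) = p^e − p^(e−1). Factorise 3402 = 2 · 3^5 · 7. Then
  φ(3402) = (2 − 1) · (3^5 − 3^4) · (7 − 1) = 1 · 162 · 6 = 972.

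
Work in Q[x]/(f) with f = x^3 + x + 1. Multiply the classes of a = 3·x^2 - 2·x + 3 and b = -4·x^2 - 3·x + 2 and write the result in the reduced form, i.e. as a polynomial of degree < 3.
a · b ≡ 12·x^2 + 7 (mod f(x))

First multiply in Q[x] without reducing: a · b = -12·x^4 - x^3 - 13·x + 6. Now divide by f(x) = x^3 + x + 1, eliminating the leading term at each step:
  leading term -12·x^4: subtract (-12·x)·f(x) = -12·x^4 - 12·x^2 - 12·x, leaving -x^3 + 12·x^2 - x + 6
  leading term -x^3: subtract (-1)·f(x) = -x^3 - x - 1, leaving 12·x^2 + 7
The degree is now < 3, so this is the remainder. Hence a · b ≡ 12·x^2 + 7 in Q[x]/(f).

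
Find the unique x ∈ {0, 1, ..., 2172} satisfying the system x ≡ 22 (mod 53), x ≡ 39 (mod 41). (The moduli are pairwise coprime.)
x ≡ 2089 (mod 2173); the representative in [0, 2173) is 2089

The moduli 53, 41 are pairwise coprime, so by the CRT there is a unique solution mod 53·41 = 2173.
Solve by successive substitution. Start with x ≡ 22 (mod 53).
  Combine with x ≡ 39 (mod 41): write x = 22 + 53·t and require 22 + 53·t ≡ 39 (mod 41), i.e. 53·t ≡ 39 − 22 ≡ 17 (mod 41). Since 53^(−1) ≡ 24 (mod 41) (53 ≡ 12 (mod 41)), t ≡ 24·17 ≡ 39 (mod 41). So x ≡ 22 + 53·39 = 2089 (mod 2173).
Unique solution in [0, 2173): x = 2089.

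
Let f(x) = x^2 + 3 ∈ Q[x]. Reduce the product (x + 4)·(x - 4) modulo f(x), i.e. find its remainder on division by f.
a · b ≡ -19 (mod f(x))

First multiply in Q[x] without reducing: a · b = x^2 - 16. Now divide by f(x) = x^2 + 3, eliminating the leading term at each step:
  leading term x^2: subtract (1)·f(x) = x^2 + 3, leaving -19
The degree is now < 2, so this is the remainder. Hence a · b ≡ -19 in Q[x]/(f).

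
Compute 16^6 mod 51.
1

Use repeated squaring. Binary(6) = 110. Walk through the bits of the exponent 6 left-to-right: at each bit after the leading one, square the running value, then multiply by 16 if the bit is 1 (always reducing mod 51):
  bit 1 = 1 (leading): start with 16.
  bit 2 = 1: square 16^2 = 256 ≡ 1; bit is 1, so multiply 1·16 = 16 (mod 51).
  bit 3 = 0: square 16^2 = 256 ≡ 1 (mod 51).
Final value: 16^6 ≡ 1 (mod 51).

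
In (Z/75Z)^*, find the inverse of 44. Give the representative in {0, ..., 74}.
44^(−1) ≡ 29 (mod 75)

Apply the extended Euclidean algorithm to (75, 44), tracking rows (r, s, t) with s·75 + t·44 = r. Each division r_prev = q·r_cur + r_new produces the new row as (previous row) − q·(current row):
  row A: (75, 1, 0)   [1·75 + 0·44 = 75]
  row B: (44, 0, 1)   [0·75 + 1·44 = 44]
  75 = 1·44 + 31   → row C = row A − 1·row B = (31, 1, −1)   [check: 1·75 − 1·44 = 31]
  44 = 1·31 + 13   → row D = row B − 1·row C = (13, −1, 2)   [check: −1·75 + 2·44 = 13]
  31 = 2·13 + 5   → row E = row C − 2·row D = (5, 3, −5)   [check: 3·75 − 5·44 = 5]
  13 = 2·5 + 3   → row F = row D − 2·row E = (3, −7, 12)   [check: −7·75 + 12·44 = 3]
  5 = 1·3 + 2   → row G = row E − 1·row F = (2, 10, −17)   [check: 10·75 − 17·44 = 2]
  3 = 1·2 + 1   → row H = row F − 1·row G = (1, −17, 29)   [check: −17·75 + 29·44 = 1]
  2 = 2·1 + 0   → remainder 0, stop. gcd = 1 (last nonzero row H).
The gcd is 1, so 44 is invertible mod 75. The last nonzero row gives −17·75 + 29·44 = 1, so t = 29. So 44^(−1) ≡ 29 (mod 75). Verify: 44 · 29 = 1276 ≡ 1 (mod 75). ✓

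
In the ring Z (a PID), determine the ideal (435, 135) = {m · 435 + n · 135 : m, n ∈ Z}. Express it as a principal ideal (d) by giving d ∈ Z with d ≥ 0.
In the PID Z, (a, b) is generated by gcd(a, b). Compute gcd(435, 135) with the extended Euclidean algorithm, tracking rows (r, s, t) with s·435 + t·135 = r:
  row A: (435, 1, 0)   [1·435 + 0·135 = 435]
  row B: (135, 0, 1)   [0·435 + 1·135 = 135]
  435 = 3·135 + 30   → row C = row A − 3·row B = (30, 1, −3)   [check: 1·435 − 3·135 = 30]
  135 = 4·30 + 15   → row D = row B − 4·row C = (15, −4, 13)   [check: −4·435 + 13·135 = 15]
  30 = 2·15 + 0   → remainder 0, stop. gcd = 15 (last nonzero row D).
So gcd(435, 135) = 15, with Bézout identity −4·435 + 13·135 = 15. Containment (⊇): the Bézout identity exhibits 15 as an element of (435, 135), giving (15) ⊆ (435, 135). Containment (⊆): since 15 | 435 and 15 | 135 (435 = 15·29, 135 = 15·9), every Z-linear combination of 435 and 135 is divisible by 15, so (435, 135) ⊆ (15). Therefore (435, 135) = (15), d = 15.

Final answer: (435, 135) = (15); d = 15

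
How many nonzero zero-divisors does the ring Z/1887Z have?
Z/1887Z has 734 nonzero zero-divisors

In Z/1887Z each nonzero element is either a unit (gcd with 1887 is 1) or a zero-divisor (gcd > 1). The number of units is φ(1887): factorise 1887 = 3 · 17 · 37, so φ(1887) = (3 − 1) · (17 − 1) · (37 − 1) = 2 · 16 · 36 = 1152. The nonzero elements number 1887 − 1 = 1886. Hence the nonzero zero-divisors number 1886 − 1152 = 734.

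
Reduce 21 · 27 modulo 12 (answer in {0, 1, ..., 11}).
Reduce the factors first: 21 ≡ 9, 27 ≡ 3 (mod 12), so 21 · 27 ≡ 9 · 3 (mod 12). 9 · 3 = 27. Dividing by 12: 27 = 2·12 + 3. So (21 · 27) mod 12 = 3.

Final answer: 3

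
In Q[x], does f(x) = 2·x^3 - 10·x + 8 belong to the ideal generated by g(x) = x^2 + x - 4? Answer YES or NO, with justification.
YES

In Q[x] the ideal (g) consists of all multiples of g, so f ∈ (g) iff g | f, i.e. iff the remainder of f on division by g is 0. Divide f by g (g is monic, so eliminate the leading term of the running remainder at each step):
  leading term 2·x^3: subtract (2·x)·g(x) = 2·x^3 + 2·x^2 - 8·x, leaving -2·x^2 - 2·x + 8
  leading term -2·x^2: subtract (-2)·g(x) = -2·x^2 - 2·x + 8, leaving 0
The remainder is 0, so f(x) = g(x) · h(x) with h(x) = 2·x - 2. Hence g | f, i.e. f ∈ (g).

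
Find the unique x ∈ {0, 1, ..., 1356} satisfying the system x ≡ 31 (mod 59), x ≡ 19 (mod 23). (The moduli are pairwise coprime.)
x ≡ 916 (mod 1357); the representative in [0, 1357) is 916

The moduli 59, 23 are pairwise coprime, so by the CRT there is a unique solution mod 59·23 = 1357.
Solve by successive substitution. Start with x ≡ 31 (mod 59).
  Combine with x ≡ 19 (mod 23): write x = 31 + 59·t and require 31 + 59·t ≡ 19 (mod 23), i.e. 59·t ≡ 19 − 31 ≡ 11 (mod 23). Since 59^(−1) ≡ 16 (mod 23) (59 ≡ 13 (mod 23)), t ≡ 16·11 ≡ 15 (mod 23). So x ≡ 31 + 59·15 = 916 (mod 1357).
Unique solution in [0, 1357): x = 916.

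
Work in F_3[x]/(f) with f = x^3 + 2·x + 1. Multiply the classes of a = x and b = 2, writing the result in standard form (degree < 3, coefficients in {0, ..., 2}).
Multiply as integer polynomials: a · b = 2·x. Reducing coefficients mod 3: a · b ≡ 2·x. This already has degree < 3, so no reduction by f is needed. Hence a · b ≡ 2·x in F_3[x]/(f).

Final answer: a · b ≡ 2·x (mod f(x))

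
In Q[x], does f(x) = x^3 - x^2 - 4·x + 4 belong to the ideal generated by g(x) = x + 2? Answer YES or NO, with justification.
YES

In Q[x] the ideal (g) consists of all multiples of g, so f ∈ (g) iff g | f, i.e. iff the remainder of f on division by g is 0. Divide f by g (g is monic, so eliminate the leading term of the running remainder at each step):
  leading term x^3: subtract (x^2)·g(x) = x^3 + 2·x^2, leaving -3·x^2 - 4·x + 4
  leading term -3·x^2: subtract (-3·x)·g(x) = -3·x^2 - 6·x, leaving 2·x + 4
  leading term 2·x: subtract (2)·g(x) = 2·x + 4, leaving 0
The remainder is 0, so f(x) = g(x) · h(x) with h(x) = x^2 - 3·x + 2. Hence g | f, i.e. f ∈ (g).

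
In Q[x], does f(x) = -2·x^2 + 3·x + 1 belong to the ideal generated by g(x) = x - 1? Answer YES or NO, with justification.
NO

In Q[x] the ideal (g) consists of all multiples of g, so f ∈ (g) iff g | f, i.e. iff the remainder of f on division by g is 0. Divide f by g (g is monic, so eliminate the leading term of the running remainder at each step):
  leading term -2·x^2: subtract (-2·x)·g(x) = -2·x^2 + 2·x, leaving x + 1
  leading term x: subtract (1)·g(x) = x - 1, leaving 2
The remainder r(x) = 2 ≠ 0 (and deg r < deg g), so g ∤ f, i.e. f ∉ (g).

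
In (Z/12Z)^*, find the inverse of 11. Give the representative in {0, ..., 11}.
Apply the extended Euclidean algorithm to (12, 11), tracking rows (r, s, t) with s·12 + t·11 = r. Each division r_prev = q·r_cur + r_new produces the new row as (previous row) − q·(current row):
  row A: (12, 1, 0)   [1·12 + 0·11 = 12]
  row B: (11, 0, 1)   [0·12 + 1·11 = 11]
  12 = 1·11 + 1   → row C = row A − 1·row B = (1, 1, −1)   [check: 1·12 − 1·11 = 1]
  11 = 11·1 + 0   → remainder 0, stop. gcd = 1 (last nonzero row C).
The gcd is 1, so 11 is invertible mod 12. The last nonzero row gives 1·12 − 1·11 = 1, so t = −1. So 11^(−1) ≡ −1 ≡ 11 (mod 12). Verify: 11 · 11 = 121 ≡ 1 (mod 12). ✓

Final answer: 11^(−1) ≡ 11 (mod 12)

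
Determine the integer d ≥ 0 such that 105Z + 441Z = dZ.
(105, 441) = (21); d = 21

In the PID Z, (a, b) is generated by gcd(a, b). Compute gcd(441, 105) with the extended Euclidean algorithm, tracking rows (r, s, t) with s·441 + t·105 = r:
  row A: (441, 1, 0)   [1·441 + 0·105 = 441]
  row B: (105, 0, 1)   [0·441 + 1·105 = 105]
  441 = 4·105 + 21   → row C = row A − 4·row B = (21, 1, −4)   [check: 1·441 − 4·105 = 21]
  105 = 5·21 + 0   → remainder 0, stop. gcd = 21 (last nonzero row C).
So gcd(105, 441) = 21, with Bézout identity 1·441 − 4·105 = 21. Containment (⊇): the Bézout identity exhibits 21 as an element of (105, 441), giving (21) ⊆ (105, 441). Containment (⊆): since 21 | 105 and 21 | 441 (105 = 21·5, 441 = 21·21), every Z-linear combination of 105 and 441 is divisible by 21, so (105, 441) ⊆ (21). Therefore (105, 441) = (21), d = 21.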